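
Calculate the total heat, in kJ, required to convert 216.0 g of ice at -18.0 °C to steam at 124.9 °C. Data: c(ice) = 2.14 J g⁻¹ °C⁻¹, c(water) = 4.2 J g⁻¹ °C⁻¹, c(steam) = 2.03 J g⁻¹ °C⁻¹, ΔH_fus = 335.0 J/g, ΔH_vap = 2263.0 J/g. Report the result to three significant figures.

q = 671 kJ

q1 (heat ice -18.0→0.0 °C): 216.0 × 2.14 × 18.0 = 8320 J
q2 (melt at 0 °C): 216.0 × 335.0 = 72360 J
q3 (heat water 0.0→100.0 °C): 216.0 × 4.2 × 100.0 = 90720 J
q4 (vaporize at 100 °C): 216.0 × 2263.0 = 488808 J
q5 (heat steam 100.0→124.9 °C): 216.0 × 2.03 × 24.9 = 10918 J
Total: 8320 + 72360 + 90720 + 488808 + 10918 = 671126 J = 671 kJ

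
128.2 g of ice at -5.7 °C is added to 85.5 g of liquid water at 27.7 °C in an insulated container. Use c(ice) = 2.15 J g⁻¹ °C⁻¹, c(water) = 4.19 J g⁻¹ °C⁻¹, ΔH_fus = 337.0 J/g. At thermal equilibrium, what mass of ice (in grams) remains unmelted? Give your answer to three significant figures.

m_ice remaining = 103 g

Heat to warm all ice to 0 °C: 128.2×2.15×5.7 = 1571.1 J
Heat released by water cooling to 0 °C: 85.5×4.19×27.7 = 9923.4 J
9923.4 J < 1571.1 + 128.2×337.0 = 44774.5 J, so not all ice melts; final T = 0 °C.
Heat left for melting: 9923.4 − 1571.1 = 8352.3 J
Mass melted = 8352.3 / 337.0 = 24.78 g
Ice remaining = 128.2 − 24.78 = 103.42 g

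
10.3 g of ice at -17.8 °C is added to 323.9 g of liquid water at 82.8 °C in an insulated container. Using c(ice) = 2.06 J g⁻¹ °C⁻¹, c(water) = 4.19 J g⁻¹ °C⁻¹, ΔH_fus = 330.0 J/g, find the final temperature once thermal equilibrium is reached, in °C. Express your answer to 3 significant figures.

T_f = 77.6 °C

Heat to bring ice to 0 °C and melt it: q₁ = 10.3×2.06×17.8 + 10.3×330.0 = 3776.7 J
Heat the water can supply cooling to 0 °C: 323.9×4.19×82.8 = 112371 J > q₁, so all ice melts.
Energy balance: 323.9×4.19×(82.8 − T) = 3776.7 + 10.3×4.19×(T − 0)
1357.141(82.8 − T) = 3776.7 + 43.157 T
112371 − 3776.7 = 1400.298 T
T = 108594.3 / 1400.298 = 77.55 °C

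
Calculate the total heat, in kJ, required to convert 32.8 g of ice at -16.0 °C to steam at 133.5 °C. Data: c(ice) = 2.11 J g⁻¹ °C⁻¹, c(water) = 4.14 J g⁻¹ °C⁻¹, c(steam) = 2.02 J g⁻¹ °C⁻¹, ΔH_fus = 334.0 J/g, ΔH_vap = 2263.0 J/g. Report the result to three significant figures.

q1 (heat ice -16.0→0.0 °C): 32.8 × 2.11 × 16.0 = 1107 J
q2 (melt at 0 °C): 32.8 × 334.0 = 10955 J
q3 (heat water 0.0→100.0 °C): 32.8 × 4.14 × 100.0 = 13579 J
q4 (vaporize at 100 °C): 32.8 × 2263.0 = 74226 J
q5 (heat steam 100.0→133.5 °C): 32.8 × 2.02 × 33.5 = 2220 J
Total: 1107 + 10955 + 13579 + 74226 + 2220 = 102087 J = 102 kJ

q = 102 kJ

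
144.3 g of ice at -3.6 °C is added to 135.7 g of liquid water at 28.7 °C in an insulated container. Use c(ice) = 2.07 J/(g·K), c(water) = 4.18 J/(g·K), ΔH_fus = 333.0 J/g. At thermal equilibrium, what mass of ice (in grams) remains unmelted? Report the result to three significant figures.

Heat to warm all ice to 0 °C: 144.3×2.07×3.6 = 1075.3 J
Heat released by water cooling to 0 °C: 135.7×4.18×28.7 = 16279 J
16279 J < 1075.3 + 144.3×333.0 = 49127.2 J, so not all ice melts; final T = 0 °C.
Heat left for melting: 16279 − 1075.3 = 15203.7 J
Mass melted = 15203.7 / 333.0 = 45.66 g
Ice remaining = 144.3 − 45.66 = 98.64 g

m_ice remaining = 98.6 g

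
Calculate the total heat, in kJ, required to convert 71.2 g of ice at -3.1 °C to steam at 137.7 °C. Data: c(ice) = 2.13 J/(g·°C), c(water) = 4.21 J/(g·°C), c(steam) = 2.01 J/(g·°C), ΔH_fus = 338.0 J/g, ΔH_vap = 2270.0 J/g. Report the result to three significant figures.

q = 222 kJ

q1 (heat ice -3.1→0.0 °C): 71.2 × 2.13 × 3.1 = 470 J
q2 (melt at 0 °C): 71.2 × 338.0 = 24066 J
q3 (heat water 0.0→100.0 °C): 71.2 × 4.21 × 100.0 = 29975 J
q4 (vaporize at 100 °C): 71.2 × 2270.0 = 161624 J
q5 (heat steam 100.0→137.7 °C): 71.2 × 2.01 × 37.7 = 5395 J
Total: 470 + 24066 + 29975 + 161624 + 5395 = 221530 J = 222 kJ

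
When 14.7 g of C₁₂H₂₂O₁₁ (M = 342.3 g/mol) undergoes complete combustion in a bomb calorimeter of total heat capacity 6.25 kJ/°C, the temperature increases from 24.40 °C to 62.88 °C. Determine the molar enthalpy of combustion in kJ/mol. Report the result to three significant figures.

ΔT = 62.88 − 24.40 = 38.48 °C
q_cal = C_cal × ΔT = 6.25 × 38.48 = 240.5 kJ
n = 14.7 / 342.3 = 0.04294 mol
q_rxn = −q_cal = -240.5 kJ
ΔH = -240.5 / 0.04294 = -5601 kJ/mol

ΔH = -5600 kJ/mol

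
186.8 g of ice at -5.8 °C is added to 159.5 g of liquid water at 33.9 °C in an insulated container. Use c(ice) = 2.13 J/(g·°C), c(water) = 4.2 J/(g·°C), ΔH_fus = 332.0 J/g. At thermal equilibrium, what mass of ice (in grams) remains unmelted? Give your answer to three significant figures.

m_ice remaining = 125 g

Heat to warm all ice to 0 °C: 186.8×2.13×5.8 = 2307.7 J
Heat released by water cooling to 0 °C: 159.5×4.2×33.9 = 22710 J
22710 J < 2307.7 + 186.8×332.0 = 64325.3 J, so not all ice melts; final T = 0 °C.
Heat left for melting: 22710 − 2307.7 = 20402.3 J
Mass melted = 20402.3 / 332.0 = 61.45 g
Ice remaining = 186.8 − 61.45 = 125.35 g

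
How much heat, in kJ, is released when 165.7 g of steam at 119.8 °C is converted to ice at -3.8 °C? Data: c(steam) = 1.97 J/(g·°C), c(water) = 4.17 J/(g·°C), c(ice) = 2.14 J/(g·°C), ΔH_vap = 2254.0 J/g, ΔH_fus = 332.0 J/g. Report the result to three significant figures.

q1 (cool steam 119.8→100 °C): 165.7 × 1.97 × 19.8 = 6463 J
q2 (condense at 100 °C): 165.7 × 2254.0 = 373488 J
q3 (cool water 100→0 °C): 165.7 × 4.17 × 100.0 = 69097 J
q4 (freeze at 0 °C): 165.7 × 332.0 = 55012 J
q5 (cool ice 0→-3.8 °C): 165.7 × 2.14 × 3.8 = 1347 J
Total: 6463 + 373488 + 69097 + 55012 + 1347 = 505407 J = 505 kJ

q = 505 kJ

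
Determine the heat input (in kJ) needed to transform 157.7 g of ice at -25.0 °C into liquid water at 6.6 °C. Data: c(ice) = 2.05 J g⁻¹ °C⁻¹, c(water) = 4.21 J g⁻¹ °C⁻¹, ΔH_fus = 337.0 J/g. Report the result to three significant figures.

q1 (heat ice -25.0→0.0 °C): 157.7 × 2.05 × 25.0 = 8082 J
q2 (melt at 0 °C): 157.7 × 337.0 = 53145 J
q3 (heat water 0.0→6.6 °C): 157.7 × 4.21 × 6.6 = 4382 J
Total: 8082 + 53145 + 4382 = 65609 J = 65.6 kJ

q = 65.6 kJ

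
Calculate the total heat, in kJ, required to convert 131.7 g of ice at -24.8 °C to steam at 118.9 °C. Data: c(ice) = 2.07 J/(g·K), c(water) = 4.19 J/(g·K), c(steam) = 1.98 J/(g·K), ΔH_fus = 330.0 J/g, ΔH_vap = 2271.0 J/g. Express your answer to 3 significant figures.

q1 (heat ice -24.8→0.0 °C): 131.7 × 2.07 × 24.8 = 6761 J
q2 (melt at 0 °C): 131.7 × 330.0 = 43461 J
q3 (heat water 0.0→100.0 °C): 131.7 × 4.19 × 100.0 = 55182 J
q4 (vaporize at 100 °C): 131.7 × 2271.0 = 299091 J
q5 (heat steam 100.0→118.9 °C): 131.7 × 1.98 × 18.9 = 4928 J
Total: 6761 + 43461 + 55182 + 299091 + 4928 = 409423 J = 409 kJ

q = 409 kJ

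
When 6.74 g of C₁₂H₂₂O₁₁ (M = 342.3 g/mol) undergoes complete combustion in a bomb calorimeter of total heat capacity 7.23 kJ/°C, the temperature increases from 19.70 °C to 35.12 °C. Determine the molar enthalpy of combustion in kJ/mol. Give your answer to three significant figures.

ΔH = -5660 kJ/mol

ΔT = 35.12 − 19.70 = 15.42 °C
q_cal = C_cal × ΔT = 7.23 × 15.42 = 111.4866 kJ
n = 6.74 / 342.3 = 0.01969 mol
q_rxn = −q_cal = -111.4866 kJ
ΔH = -111.4866 / 0.01969 = -5662 kJ/mol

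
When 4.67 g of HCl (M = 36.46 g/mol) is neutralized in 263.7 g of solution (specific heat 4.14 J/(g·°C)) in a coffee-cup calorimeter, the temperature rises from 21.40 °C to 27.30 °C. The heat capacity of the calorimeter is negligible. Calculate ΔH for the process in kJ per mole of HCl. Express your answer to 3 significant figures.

|ΔT| = |27.30 − 21.40| = 5.90 °C
|q_surr| = (263.7 × 4.14) × 5.90 = 1091.718 × 5.90 = 6441 J
n(HCl) = 4.67 / 36.46 = 0.1281 mol
Temperature rose, so q_rxn = −|q_surr| = -6.441 kJ
ΔH = q_rxn / n = -50.28 kJ/mol

ΔH = -50.3 kJ/mol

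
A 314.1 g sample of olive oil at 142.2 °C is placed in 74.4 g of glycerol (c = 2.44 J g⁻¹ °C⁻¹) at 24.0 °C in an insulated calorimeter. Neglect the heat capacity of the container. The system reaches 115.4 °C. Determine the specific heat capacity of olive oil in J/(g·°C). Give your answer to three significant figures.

q_gained = (74.4 × 2.44) × (115.4 − 24.0) = 16590 J
q_lost = 314.1 × c × (142.2 − 115.4) = 8417.88 c
Set equal: c = 16590 / 8417.88 = 1.97 J/(g·°C)

c = 1.97 J/(g·°C)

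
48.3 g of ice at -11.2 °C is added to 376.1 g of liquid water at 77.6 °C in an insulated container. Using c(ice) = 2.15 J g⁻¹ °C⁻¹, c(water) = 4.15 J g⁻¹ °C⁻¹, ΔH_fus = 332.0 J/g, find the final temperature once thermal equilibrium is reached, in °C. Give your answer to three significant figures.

T_f = 59.0 °C

Heat to bring ice to 0 °C and melt it: q₁ = 48.3×2.15×11.2 + 48.3×332.0 = 17199 J
Heat the water can supply cooling to 0 °C: 376.1×4.15×77.6 = 121119 J > q₁, so all ice melts.
Energy balance: 376.1×4.15×(77.6 − T) = 17199 + 48.3×4.15×(T − 0)
1560.815(77.6 − T) = 17199 + 200.445 T
121119 − 17199 = 1761.260 T
T = 103920 / 1761.260 = 59.00 °C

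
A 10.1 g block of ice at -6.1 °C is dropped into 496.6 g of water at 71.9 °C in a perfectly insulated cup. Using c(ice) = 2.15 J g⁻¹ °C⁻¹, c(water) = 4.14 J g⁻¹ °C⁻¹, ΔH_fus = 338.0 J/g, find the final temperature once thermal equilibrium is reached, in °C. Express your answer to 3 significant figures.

T_f = 68.8 °C

Heat to bring ice to 0 °C and melt it: q₁ = 10.1×2.15×6.1 + 10.1×338.0 = 3546.3 J
Heat the water can supply cooling to 0 °C: 496.6×4.14×71.9 = 147821 J > q₁, so all ice melts.
Energy balance: 496.6×4.14×(71.9 − T) = 3546.3 + 10.1×4.14×(T − 0)
2055.924(71.9 − T) = 3546.3 + 41.814 T
147821 − 3546.3 = 2097.738 T
T = 144274.7 / 2097.738 = 68.78 °C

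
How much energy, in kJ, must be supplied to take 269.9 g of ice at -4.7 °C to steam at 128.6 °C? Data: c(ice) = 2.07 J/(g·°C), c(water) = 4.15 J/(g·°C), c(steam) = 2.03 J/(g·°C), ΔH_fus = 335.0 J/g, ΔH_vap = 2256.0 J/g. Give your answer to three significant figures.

q = 830 kJ

q1 (heat ice -4.7→0.0 °C): 269.9 × 2.07 × 4.7 = 2626 J
q2 (melt at 0 °C): 269.9 × 335.0 = 90417 J
q3 (heat water 0.0→100.0 °C): 269.9 × 4.15 × 100.0 = 112009 J
q4 (vaporize at 100 °C): 269.9 × 2256.0 = 608894 J
q5 (heat steam 100.0→128.6 °C): 269.9 × 2.03 × 28.6 = 15670 J
Total: 2626 + 90417 + 112009 + 608894 + 15670 = 829616 J = 830 kJ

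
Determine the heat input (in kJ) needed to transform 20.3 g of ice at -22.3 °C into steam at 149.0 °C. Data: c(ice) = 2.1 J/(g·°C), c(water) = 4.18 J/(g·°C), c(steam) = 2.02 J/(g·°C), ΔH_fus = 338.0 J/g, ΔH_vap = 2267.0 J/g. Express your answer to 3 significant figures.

q1 (heat ice -22.3→0.0 °C): 20.3 × 2.1 × 22.3 = 951 J
q2 (melt at 0 °C): 20.3 × 338.0 = 6861 J
q3 (heat water 0.0→100.0 °C): 20.3 × 4.18 × 100.0 = 8485 J
q4 (vaporize at 100 °C): 20.3 × 2267.0 = 46020 J
q5 (heat steam 100.0→149.0 °C): 20.3 × 2.02 × 49.0 = 2009 J
Total: 951 + 6861 + 8485 + 46020 + 2009 = 64326 J = 64.3 kJ

q = 64.3 kJ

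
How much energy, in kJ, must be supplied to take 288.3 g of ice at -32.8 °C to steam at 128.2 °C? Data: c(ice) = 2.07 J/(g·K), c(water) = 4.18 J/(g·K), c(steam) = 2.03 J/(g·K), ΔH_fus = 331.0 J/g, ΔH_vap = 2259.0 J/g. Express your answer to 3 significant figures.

q = 903 kJ

q1 (heat ice -32.8→0.0 °C): 288.3 × 2.07 × 32.8 = 19574 J
q2 (melt at 0 °C): 288.3 × 331.0 = 95427 J
q3 (heat water 0.0→100.0 °C): 288.3 × 4.18 × 100.0 = 120509 J
q4 (vaporize at 100 °C): 288.3 × 2259.0 = 651270 J
q5 (heat steam 100.0→128.2 °C): 288.3 × 2.03 × 28.2 = 16504 J
Total: 19574 + 95427 + 120509 + 651270 + 16504 = 903284 J = 903 kJ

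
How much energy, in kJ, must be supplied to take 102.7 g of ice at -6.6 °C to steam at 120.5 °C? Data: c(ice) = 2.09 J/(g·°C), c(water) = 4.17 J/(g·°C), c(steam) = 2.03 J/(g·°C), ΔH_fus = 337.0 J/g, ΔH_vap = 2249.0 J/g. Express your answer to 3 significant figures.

q1 (heat ice -6.6→0.0 °C): 102.7 × 2.09 × 6.6 = 1417 J
q2 (melt at 0 °C): 102.7 × 337.0 = 34610 J
q3 (heat water 0.0→100.0 °C): 102.7 × 4.17 × 100.0 = 42826 J
q4 (vaporize at 100 °C): 102.7 × 2249.0 = 230972 J
q5 (heat steam 100.0→120.5 °C): 102.7 × 2.03 × 20.5 = 4274 J
Total: 1417 + 34610 + 42826 + 230972 + 4274 = 314099 J = 314 kJ

q = 314 kJ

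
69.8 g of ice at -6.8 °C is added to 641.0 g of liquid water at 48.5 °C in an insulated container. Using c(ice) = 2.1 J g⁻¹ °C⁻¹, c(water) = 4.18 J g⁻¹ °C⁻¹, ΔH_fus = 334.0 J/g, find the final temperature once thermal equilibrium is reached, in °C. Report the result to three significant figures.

T_f = 35.6 °C

Heat to bring ice to 0 °C and melt it: q₁ = 69.8×2.1×6.8 + 69.8×334.0 = 24310 J
Heat the water can supply cooling to 0 °C: 641.0×4.18×48.5 = 129950 J > q₁, so all ice melts.
Energy balance: 641.0×4.18×(48.5 − T) = 24310 + 69.8×4.18×(T − 0)
2679.38(48.5 − T) = 24310 + 291.764 T
129950 − 24310 = 2971.144 T
T = 105640 / 2971.144 = 35.56 °C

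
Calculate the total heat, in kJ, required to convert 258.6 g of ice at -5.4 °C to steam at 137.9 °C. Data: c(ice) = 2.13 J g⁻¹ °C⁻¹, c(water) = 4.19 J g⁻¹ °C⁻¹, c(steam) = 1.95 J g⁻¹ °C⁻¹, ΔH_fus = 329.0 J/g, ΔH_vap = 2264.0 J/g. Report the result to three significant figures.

q1 (heat ice -5.4→0.0 °C): 258.6 × 2.13 × 5.4 = 2974 J
q2 (melt at 0 °C): 258.6 × 329.0 = 85079 J
q3 (heat water 0.0→100.0 °C): 258.6 × 4.19 × 100.0 = 108353 J
q4 (vaporize at 100 °C): 258.6 × 2264.0 = 585470 J
q5 (heat steam 100.0→137.9 °C): 258.6 × 1.95 × 37.9 = 19112 J
Total: 2974 + 85079 + 108353 + 585470 + 19112 = 800988 J = 801 kJ

q = 801 kJ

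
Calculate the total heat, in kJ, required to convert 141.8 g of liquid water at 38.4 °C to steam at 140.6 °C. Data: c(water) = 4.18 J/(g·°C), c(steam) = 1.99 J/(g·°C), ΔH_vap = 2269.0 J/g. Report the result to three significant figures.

q1 (heat water 38.4→100.0 °C): 141.8 × 4.18 × 61.6 = 36512 J
q2 (vaporize at 100 °C): 141.8 × 2269.0 = 321744 J
q3 (heat steam 100.0→140.6 °C): 141.8 × 1.99 × 40.6 = 11457 J
Total: 36512 + 321744 + 11457 = 369713 J = 370 kJ

q = 370 kJ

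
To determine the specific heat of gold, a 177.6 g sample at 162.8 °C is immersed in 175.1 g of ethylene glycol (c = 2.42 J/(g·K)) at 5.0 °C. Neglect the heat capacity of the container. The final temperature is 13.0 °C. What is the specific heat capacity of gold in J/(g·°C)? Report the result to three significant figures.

c = 0.127 J/(g·°C)

q_gained = (175.1 × 2.42) × (13.0 − 5.0) = 3390 J
q_lost = 177.6 × c × (162.8 − 13.0) = 26604.48 c
Set equal: c = 3390 / 26604.48 = 0.127 J/(g·°C)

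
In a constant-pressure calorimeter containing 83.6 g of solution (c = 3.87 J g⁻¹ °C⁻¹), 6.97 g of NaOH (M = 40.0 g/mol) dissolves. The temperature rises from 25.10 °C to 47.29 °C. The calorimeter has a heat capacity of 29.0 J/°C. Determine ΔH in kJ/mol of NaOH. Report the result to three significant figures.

ΔH = -44.9 kJ/mol

|ΔT| = |47.29 − 25.10| = 22.19 °C
|q_surr| = (83.6 × 3.87 + 29.0) × 22.19 = 352.532 × 22.19 = 7823 J
n(NaOH) = 6.97 / 40.0 = 0.1743 mol
Temperature rose, so q_rxn = −|q_surr| = -7.823 kJ
ΔH = q_rxn / n = -44.88 kJ/mol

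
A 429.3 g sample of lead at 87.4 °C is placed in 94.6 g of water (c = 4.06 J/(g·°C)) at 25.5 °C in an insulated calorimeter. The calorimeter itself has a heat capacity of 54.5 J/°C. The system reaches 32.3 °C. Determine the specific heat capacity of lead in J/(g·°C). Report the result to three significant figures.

c = 0.126 J/(g·°C)

q_gained = (94.6 × 4.06 + 54.5) × (32.3 − 25.5) = 2982 J
q_lost = 429.3 × c × (87.4 − 32.3) = 23654.43 c
Set equal: c = 2982 / 23654.43 = 0.126 J/(g·°C)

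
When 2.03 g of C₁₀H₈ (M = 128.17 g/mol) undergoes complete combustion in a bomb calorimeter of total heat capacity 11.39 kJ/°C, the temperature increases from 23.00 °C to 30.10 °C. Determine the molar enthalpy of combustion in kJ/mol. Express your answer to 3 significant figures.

ΔT = 30.10 − 23.00 = 7.10 °C
q_cal = C_cal × ΔT = 11.39 × 7.10 = 80.869 kJ
n = 2.03 / 128.17 = 0.01584 mol
q_rxn = −q_cal = -80.869 kJ
ΔH = -80.869 / 0.01584 = -5105 kJ/mol

ΔH = -5110 kJ/mol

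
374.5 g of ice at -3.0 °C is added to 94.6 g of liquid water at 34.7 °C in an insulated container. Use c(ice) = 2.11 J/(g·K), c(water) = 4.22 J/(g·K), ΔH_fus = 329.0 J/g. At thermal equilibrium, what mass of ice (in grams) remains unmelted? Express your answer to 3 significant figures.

Heat to warm all ice to 0 °C: 374.5×2.11×3.0 = 2370.6 J
Heat released by water cooling to 0 °C: 94.6×4.22×34.7 = 13853 J
13853 J < 2370.6 + 374.5×329.0 = 125581.1 J, so not all ice melts; final T = 0 °C.
Heat left for melting: 13853 − 2370.6 = 11482.4 J
Mass melted = 11482.4 / 329.0 = 34.90 g
Ice remaining = 374.5 − 34.90 = 339.60 g

m_ice remaining = 340 g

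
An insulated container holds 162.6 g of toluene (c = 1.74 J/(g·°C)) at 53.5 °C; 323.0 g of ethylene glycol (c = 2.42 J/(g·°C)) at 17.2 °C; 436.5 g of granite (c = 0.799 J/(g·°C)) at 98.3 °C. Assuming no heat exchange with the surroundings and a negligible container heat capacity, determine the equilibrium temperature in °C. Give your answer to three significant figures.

T_f = 44.5 °C

Σ mᵢcᵢ(T − Tᵢ) = 0  ⇒  T = Σ mᵢcᵢTᵢ / Σ mᵢcᵢ
Σ mᵢcᵢ = 162.6×1.74 + 323.0×2.42 + 436.5×0.799 = 1413.3475
Σ mᵢcᵢTᵢ = 282.924×53.5 + 781.66×17.2 + 348.7635×98.3 = 62864
T = 62864 / 1413.3475 = 44.48 °C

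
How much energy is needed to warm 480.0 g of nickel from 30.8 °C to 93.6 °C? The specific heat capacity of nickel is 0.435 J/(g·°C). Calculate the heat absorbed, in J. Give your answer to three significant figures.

q = 13100 J

q = m c ΔT = 480.0 × 0.435 × (93.6 − 30.8)
q = 480.0 × 0.435 × 62.8 = 13110 J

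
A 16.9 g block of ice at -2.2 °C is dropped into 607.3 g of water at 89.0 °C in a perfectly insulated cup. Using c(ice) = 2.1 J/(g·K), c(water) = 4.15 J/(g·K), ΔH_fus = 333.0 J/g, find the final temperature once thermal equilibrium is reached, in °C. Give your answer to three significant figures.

Heat to bring ice to 0 °C and melt it: q₁ = 16.9×2.1×2.2 + 16.9×333.0 = 5705.8 J
Heat the water can supply cooling to 0 °C: 607.3×4.15×89.0 = 224306 J > q₁, so all ice melts.
Energy balance: 607.3×4.15×(89.0 − T) = 5705.8 + 16.9×4.15×(T − 0)
2520.295(89.0 − T) = 5705.8 + 70.135 T
224306 − 5705.8 = 2590.430 T
T = 218600.2 / 2590.430 = 84.39 °C

T_f = 84.4 °C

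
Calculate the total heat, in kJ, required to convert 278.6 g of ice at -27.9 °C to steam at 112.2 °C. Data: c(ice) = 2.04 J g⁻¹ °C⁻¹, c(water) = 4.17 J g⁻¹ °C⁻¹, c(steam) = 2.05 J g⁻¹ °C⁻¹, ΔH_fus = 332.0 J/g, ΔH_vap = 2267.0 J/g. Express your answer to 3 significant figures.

q = 863 kJ

q1 (heat ice -27.9→0.0 °C): 278.6 × 2.04 × 27.9 = 15857 J
q2 (melt at 0 °C): 278.6 × 332.0 = 92495 J
q3 (heat water 0.0→100.0 °C): 278.6 × 4.17 × 100.0 = 116176 J
q4 (vaporize at 100 °C): 278.6 × 2267.0 = 631586 J
q5 (heat steam 100.0→112.2 °C): 278.6 × 2.05 × 12.2 = 6968 J
Total: 15857 + 92495 + 116176 + 631586 + 6968 = 863082 J = 863 kJ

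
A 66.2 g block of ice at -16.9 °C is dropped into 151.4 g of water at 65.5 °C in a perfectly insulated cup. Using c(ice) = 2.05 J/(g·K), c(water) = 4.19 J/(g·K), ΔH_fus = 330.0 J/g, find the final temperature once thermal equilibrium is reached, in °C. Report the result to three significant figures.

Heat to bring ice to 0 °C and melt it: q₁ = 66.2×2.05×16.9 + 66.2×330.0 = 24139 J
Heat the water can supply cooling to 0 °C: 151.4×4.19×65.5 = 41551.0 J > q₁, so all ice melts.
Energy balance: 151.4×4.19×(65.5 − T) = 24139 + 66.2×4.19×(T − 0)
634.366(65.5 − T) = 24139 + 277.378 T
41551.0 − 24139 = 911.744 T
T = 17412.0 / 911.744 = 19.10 °C

T_f = 19.1 °C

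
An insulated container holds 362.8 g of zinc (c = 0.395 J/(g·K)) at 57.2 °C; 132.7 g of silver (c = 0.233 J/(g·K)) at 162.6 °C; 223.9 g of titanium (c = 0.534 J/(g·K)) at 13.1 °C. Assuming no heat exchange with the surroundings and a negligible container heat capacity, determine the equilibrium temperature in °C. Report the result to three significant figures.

T_f = 50.3 °C

Σ mᵢcᵢ(T − Tᵢ) = 0  ⇒  T = Σ mᵢcᵢTᵢ / Σ mᵢcᵢ
Σ mᵢcᵢ = 362.8×0.395 + 132.7×0.233 + 223.9×0.534 = 293.7877
Σ mᵢcᵢTᵢ = 143.306×57.2 + 30.9191×162.6 + 119.5626×13.1 = 14791
T = 14791 / 293.7877 = 50.346 °C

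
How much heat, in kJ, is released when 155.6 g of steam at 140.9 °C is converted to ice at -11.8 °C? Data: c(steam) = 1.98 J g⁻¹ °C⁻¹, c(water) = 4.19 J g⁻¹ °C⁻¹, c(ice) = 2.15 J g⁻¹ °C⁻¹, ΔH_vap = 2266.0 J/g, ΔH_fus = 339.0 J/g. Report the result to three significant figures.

q = 487 kJ

q1 (cool steam 140.9→100 °C): 155.6 × 1.98 × 40.9 = 12601 J
q2 (condense at 100 °C): 155.6 × 2266.0 = 352590 J
q3 (cool water 100→0 °C): 155.6 × 4.19 × 100.0 = 65196 J
q4 (freeze at 0 °C): 155.6 × 339.0 = 52748 J
q5 (cool ice 0→-11.8 °C): 155.6 × 2.15 × 11.8 = 3948 J
Total: 12601 + 352590 + 65196 + 52748 + 3948 = 487083 J = 487 kJ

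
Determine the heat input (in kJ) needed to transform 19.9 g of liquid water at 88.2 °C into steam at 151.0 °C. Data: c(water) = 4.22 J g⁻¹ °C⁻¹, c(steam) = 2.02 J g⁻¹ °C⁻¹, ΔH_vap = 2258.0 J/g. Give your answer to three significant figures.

q1 (heat water 88.2→100.0 °C): 19.9 × 4.22 × 11.8 = 991 J
q2 (vaporize at 100 °C): 19.9 × 2258.0 = 44934 J
q3 (heat steam 100.0→151.0 °C): 19.9 × 2.02 × 51.0 = 2050 J
Total: 991 + 44934 + 2050 = 47975 J = 48.0 kJ

q = 48.0 kJ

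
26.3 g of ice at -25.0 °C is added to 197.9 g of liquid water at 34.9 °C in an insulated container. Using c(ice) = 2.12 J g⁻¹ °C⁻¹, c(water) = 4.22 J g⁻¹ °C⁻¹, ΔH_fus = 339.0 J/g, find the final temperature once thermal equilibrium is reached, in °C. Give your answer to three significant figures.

T_f = 19.9 °C

Heat to bring ice to 0 °C and melt it: q₁ = 26.3×2.12×25.0 + 26.3×339.0 = 10310 J
Heat the water can supply cooling to 0 °C: 197.9×4.22×34.9 = 29146.3 J > q₁, so all ice melts.
Energy balance: 197.9×4.22×(34.9 − T) = 10310 + 26.3×4.22×(T − 0)
835.138(34.9 − T) = 10310 + 110.986 T
29146.3 − 10310 = 946.124 T
T = 18836.3 / 946.124 = 19.91 °C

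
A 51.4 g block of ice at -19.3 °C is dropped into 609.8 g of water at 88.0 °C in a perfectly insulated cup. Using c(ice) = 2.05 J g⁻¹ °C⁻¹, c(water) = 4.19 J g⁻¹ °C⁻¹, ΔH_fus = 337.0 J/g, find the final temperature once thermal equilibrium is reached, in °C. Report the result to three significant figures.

Heat to bring ice to 0 °C and melt it: q₁ = 51.4×2.05×19.3 + 51.4×337.0 = 19355 J
Heat the water can supply cooling to 0 °C: 609.8×4.19×88.0 = 224845 J > q₁, so all ice melts.
Energy balance: 609.8×4.19×(88.0 − T) = 19355 + 51.4×4.19×(T − 0)
2555.062(88.0 − T) = 19355 + 215.366 T
224845 − 19355 = 2770.428 T
T = 205490 / 2770.428 = 74.17 °C

T_f = 74.2 °C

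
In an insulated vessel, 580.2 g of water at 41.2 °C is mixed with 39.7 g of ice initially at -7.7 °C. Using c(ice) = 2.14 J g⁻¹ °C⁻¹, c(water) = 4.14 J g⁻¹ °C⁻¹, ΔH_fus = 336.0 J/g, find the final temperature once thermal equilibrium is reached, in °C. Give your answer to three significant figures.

Heat to bring ice to 0 °C and melt it: q₁ = 39.7×2.14×7.7 + 39.7×336.0 = 13993 J
Heat the water can supply cooling to 0 °C: 580.2×4.14×41.2 = 98963.6 J > q₁, so all ice melts.
Energy balance: 580.2×4.14×(41.2 − T) = 13993 + 39.7×4.14×(T − 0)
2402.028(41.2 − T) = 13993 + 164.358 T
98963.6 − 13993 = 2566.386 T
T = 84970.6 / 2566.386 = 33.11 °C

T_f = 33.1 °C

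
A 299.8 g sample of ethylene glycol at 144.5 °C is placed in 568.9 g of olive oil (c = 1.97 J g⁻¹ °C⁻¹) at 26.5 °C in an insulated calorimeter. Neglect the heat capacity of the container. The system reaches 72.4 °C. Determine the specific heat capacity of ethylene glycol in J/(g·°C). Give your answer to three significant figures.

c = 2.38 J/(g·°C)

q_gained = (568.9 × 1.97) × (72.4 − 26.5) = 51440 J
q_lost = 299.8 × c × (144.5 − 72.4) = 21615.58 c
Set equal: c = 51440 / 21615.58 = 2.38 J/(g·°C)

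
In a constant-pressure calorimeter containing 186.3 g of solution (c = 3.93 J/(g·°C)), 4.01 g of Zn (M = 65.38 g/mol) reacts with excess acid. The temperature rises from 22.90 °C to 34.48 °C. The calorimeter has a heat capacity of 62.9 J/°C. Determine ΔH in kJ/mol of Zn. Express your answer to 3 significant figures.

ΔH = -150 kJ/mol

|ΔT| = |34.48 − 22.90| = 11.58 °C
|q_surr| = (186.3 × 3.93 + 62.9) × 11.58 = 795.059 × 11.58 = 9207 J
n(Zn) = 4.01 / 65.38 = 0.06133 mol
Temperature rose, so q_rxn = −|q_surr| = -9.207 kJ
ΔH = q_rxn / n = -150.1 kJ/mol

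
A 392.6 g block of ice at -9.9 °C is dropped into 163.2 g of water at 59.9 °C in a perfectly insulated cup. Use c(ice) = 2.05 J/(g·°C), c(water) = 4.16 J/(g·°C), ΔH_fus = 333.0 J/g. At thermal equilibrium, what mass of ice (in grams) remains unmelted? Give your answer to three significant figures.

m_ice remaining = 294 g

Heat to warm all ice to 0 °C: 392.6×2.05×9.9 = 7967.8 J
Heat released by water cooling to 0 °C: 163.2×4.16×59.9 = 40667 J
40667 J < 7967.8 + 392.6×333.0 = 138703.6 J, so not all ice melts; final T = 0 °C.
Heat left for melting: 40667 − 7967.8 = 32699.2 J
Mass melted = 32699.2 / 333.0 = 98.20 g
Ice remaining = 392.6 − 98.20 = 294.40 g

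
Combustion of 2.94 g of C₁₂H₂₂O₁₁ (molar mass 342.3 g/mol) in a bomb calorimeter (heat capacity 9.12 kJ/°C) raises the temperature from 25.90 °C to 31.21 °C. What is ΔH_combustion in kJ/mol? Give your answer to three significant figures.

ΔH = -5640 kJ/mol

ΔT = 31.21 − 25.90 = 5.31 °C
q_cal = C_cal × ΔT = 9.12 × 5.31 = 48.4272 kJ
n = 2.94 / 342.3 = 0.008589 mol
q_rxn = −q_cal = -48.4272 kJ
ΔH = -48.4272 / 0.008589 = -5638 kJ/mol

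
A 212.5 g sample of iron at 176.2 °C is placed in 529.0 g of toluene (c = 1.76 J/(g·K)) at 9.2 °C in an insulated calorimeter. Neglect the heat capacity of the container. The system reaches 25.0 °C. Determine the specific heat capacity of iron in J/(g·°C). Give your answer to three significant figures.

c = 0.458 J/(g·°C)

q_gained = (529.0 × 1.76) × (25.0 − 9.2) = 14710 J
q_lost = 212.5 × c × (176.2 − 25.0) = 32130 c
Set equal: c = 14710 / 32130 = 0.458 J/(g·°C)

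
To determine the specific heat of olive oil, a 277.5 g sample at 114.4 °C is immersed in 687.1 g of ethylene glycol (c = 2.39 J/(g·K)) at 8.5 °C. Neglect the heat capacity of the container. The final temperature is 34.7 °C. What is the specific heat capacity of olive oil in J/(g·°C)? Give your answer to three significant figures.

q_gained = (687.1 × 2.39) × (34.7 − 8.5) = 43020 J
q_lost = 277.5 × c × (114.4 − 34.7) = 22116.75 c
Set equal: c = 43020 / 22116.75 = 1.95 J/(g·°C)

c = 1.95 J/(g·°C)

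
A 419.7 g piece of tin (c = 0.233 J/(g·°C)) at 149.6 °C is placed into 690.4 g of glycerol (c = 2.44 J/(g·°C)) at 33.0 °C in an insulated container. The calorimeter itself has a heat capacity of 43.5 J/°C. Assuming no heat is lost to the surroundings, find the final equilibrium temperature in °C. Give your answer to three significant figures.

T_f = 39.2 °C

Heat lost by tin = heat gained by glycerol + calorimeter.
(419.7)(0.233)(149.6 − T) = [(690.4)(2.44) + 43.5](T − 33.0)
97.7901 (149.6 − T) = 1728.076 (T − 33.0)
14629 − 97.7901 T = 1728.076 T − 57027
71656 = 1825.8661 T
T = 39.24 °C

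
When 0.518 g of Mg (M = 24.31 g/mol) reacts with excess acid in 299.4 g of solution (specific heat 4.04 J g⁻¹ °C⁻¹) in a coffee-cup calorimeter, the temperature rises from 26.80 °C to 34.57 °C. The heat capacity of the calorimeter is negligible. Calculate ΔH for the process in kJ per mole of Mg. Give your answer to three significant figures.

|ΔT| = |34.57 − 26.80| = 7.77 °C
|q_surr| = (299.4 × 4.04) × 7.77 = 1209.576 × 7.77 = 9398 J
n(Mg) = 0.518 / 24.31 = 0.02131 mol
Temperature rose, so q_rxn = −|q_surr| = -9.398 kJ
ΔH = q_rxn / n = -441.0 kJ/mol

ΔH = -441 kJ/mol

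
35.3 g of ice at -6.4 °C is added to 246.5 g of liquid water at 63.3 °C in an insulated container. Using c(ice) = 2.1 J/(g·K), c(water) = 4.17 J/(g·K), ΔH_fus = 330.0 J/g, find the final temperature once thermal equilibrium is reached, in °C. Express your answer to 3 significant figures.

Heat to bring ice to 0 °C and melt it: q₁ = 35.3×2.1×6.4 + 35.3×330.0 = 12123 J
Heat the water can supply cooling to 0 °C: 246.5×4.17×63.3 = 65066.4 J > q₁, so all ice melts.
Energy balance: 246.5×4.17×(63.3 − T) = 12123 + 35.3×4.17×(T − 0)
1027.905(63.3 − T) = 12123 + 147.201 T
65066.4 − 12123 = 1175.106 T
T = 52943.4 / 1175.106 = 45.05 °C

T_f = 45.1 °C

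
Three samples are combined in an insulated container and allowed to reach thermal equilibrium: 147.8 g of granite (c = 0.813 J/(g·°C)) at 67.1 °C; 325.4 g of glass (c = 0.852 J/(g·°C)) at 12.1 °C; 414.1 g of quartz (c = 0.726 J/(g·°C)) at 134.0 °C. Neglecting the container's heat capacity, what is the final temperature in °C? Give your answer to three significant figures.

T_f = 74.1 °C

Σ mᵢcᵢ(T − Tᵢ) = 0  ⇒  T = Σ mᵢcᵢTᵢ / Σ mᵢcᵢ
Σ mᵢcᵢ = 147.8×0.813 + 325.4×0.852 + 414.1×0.726 = 698.0388
Σ mᵢcᵢTᵢ = 120.1614×67.1 + 277.2408×12.1 + 300.6366×134.0 = 51703
T = 51703 / 698.0388 = 74.07 °C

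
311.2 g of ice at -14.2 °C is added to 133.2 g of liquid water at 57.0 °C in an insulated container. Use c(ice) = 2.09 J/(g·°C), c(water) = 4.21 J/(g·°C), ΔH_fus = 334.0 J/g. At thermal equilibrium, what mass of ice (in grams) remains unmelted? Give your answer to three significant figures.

m_ice remaining = 243 g

Heat to warm all ice to 0 °C: 311.2×2.09×14.2 = 9235.8 J
Heat released by water cooling to 0 °C: 133.2×4.21×57.0 = 31964 J
31964 J < 9235.8 + 311.2×334.0 = 113176.6 J, so not all ice melts; final T = 0 °C.
Heat left for melting: 31964 − 9235.8 = 22728.2 J
Mass melted = 22728.2 / 334.0 = 68.05 g
Ice remaining = 311.2 − 68.05 = 243.15 g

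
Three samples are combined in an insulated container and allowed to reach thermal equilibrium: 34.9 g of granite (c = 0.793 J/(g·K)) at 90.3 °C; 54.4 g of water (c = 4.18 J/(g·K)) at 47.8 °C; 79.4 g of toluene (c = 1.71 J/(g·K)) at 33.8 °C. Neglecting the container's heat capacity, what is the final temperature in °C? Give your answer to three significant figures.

T_f = 45.9 °C

Σ mᵢcᵢ(T − Tᵢ) = 0  ⇒  T = Σ mᵢcᵢTᵢ / Σ mᵢcᵢ
Σ mᵢcᵢ = 34.9×0.793 + 54.4×4.18 + 79.4×1.71 = 390.8417
Σ mᵢcᵢTᵢ = 27.6757×90.3 + 227.392×47.8 + 135.774×33.8 = 17958
T = 17958 / 390.8417 = 45.947 °C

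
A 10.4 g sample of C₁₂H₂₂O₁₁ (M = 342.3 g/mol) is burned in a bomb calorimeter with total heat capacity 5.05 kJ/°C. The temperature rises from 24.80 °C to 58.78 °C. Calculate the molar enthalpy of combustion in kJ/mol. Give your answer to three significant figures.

ΔH = -5650 kJ/mol

ΔT = 58.78 − 24.80 = 33.98 °C
q_cal = C_cal × ΔT = 5.05 × 33.98 = 171.599 kJ
n = 10.4 / 342.3 = 0.03038 mol
q_rxn = −q_cal = -171.599 kJ
ΔH = -171.599 / 0.03038 = -5648 kJ/mol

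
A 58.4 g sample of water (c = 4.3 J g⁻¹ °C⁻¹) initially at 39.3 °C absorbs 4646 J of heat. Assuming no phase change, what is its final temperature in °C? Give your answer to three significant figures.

T_f = 57.8 °C

ΔT = q / (m c) = 4646 / (58.4 × 4.3) = 18.50 °C
T_f = 39.3 + 18.50 = 57.80 °C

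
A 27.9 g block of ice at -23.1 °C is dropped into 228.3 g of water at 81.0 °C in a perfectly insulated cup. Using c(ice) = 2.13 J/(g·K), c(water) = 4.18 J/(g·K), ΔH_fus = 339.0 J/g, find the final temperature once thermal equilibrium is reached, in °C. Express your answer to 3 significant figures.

Heat to bring ice to 0 °C and melt it: q₁ = 27.9×2.13×23.1 + 27.9×339.0 = 10831 J
Heat the water can supply cooling to 0 °C: 228.3×4.18×81.0 = 77297.8 J > q₁, so all ice melts.
Energy balance: 228.3×4.18×(81.0 − T) = 10831 + 27.9×4.18×(T − 0)
954.294(81.0 − T) = 10831 + 116.622 T
77297.8 − 10831 = 1070.916 T
T = 66466.8 / 1070.916 = 62.07 °C

T_f = 62.1 °C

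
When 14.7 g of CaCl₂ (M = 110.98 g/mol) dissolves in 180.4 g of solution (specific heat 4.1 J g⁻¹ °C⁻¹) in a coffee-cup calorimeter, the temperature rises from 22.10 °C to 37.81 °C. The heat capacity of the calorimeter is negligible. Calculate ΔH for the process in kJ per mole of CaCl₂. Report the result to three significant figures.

|ΔT| = |37.81 − 22.10| = 15.71 °C
|q_surr| = (180.4 × 4.1) × 15.71 = 739.64 × 15.71 = 11620 J
n(CaCl₂) = 14.7 / 110.98 = 0.1325 mol
Temperature rose, so q_rxn = −|q_surr| = -11.62 kJ
ΔH = q_rxn / n = -87.70 kJ/mol

ΔH = -87.7 kJ/mol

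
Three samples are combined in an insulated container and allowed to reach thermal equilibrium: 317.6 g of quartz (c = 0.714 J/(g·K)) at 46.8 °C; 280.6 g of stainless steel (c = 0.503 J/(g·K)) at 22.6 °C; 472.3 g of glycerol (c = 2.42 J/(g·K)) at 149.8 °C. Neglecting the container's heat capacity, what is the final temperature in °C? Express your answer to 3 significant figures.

Σ mᵢcᵢ(T − Tᵢ) = 0  ⇒  T = Σ mᵢcᵢTᵢ / Σ mᵢcᵢ
Σ mᵢcᵢ = 317.6×0.714 + 280.6×0.503 + 472.3×2.42 = 1510.8742
Σ mᵢcᵢTᵢ = 226.7664×46.8 + 141.1418×22.6 + 1142.966×149.8 = 185020
T = 185020 / 1510.8742 = 122.46 °C

T_f = 122 °C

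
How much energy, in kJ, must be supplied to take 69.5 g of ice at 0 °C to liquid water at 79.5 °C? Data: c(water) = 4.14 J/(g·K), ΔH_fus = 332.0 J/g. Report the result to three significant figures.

q = 45.9 kJ

q1 (melt at 0 °C): 69.5 × 332.0 = 23074 J
q2 (heat water 0.0→79.5 °C): 69.5 × 4.14 × 79.5 = 22875 J
Total: 23074 + 22875 = 45949 J = 45.9 kJ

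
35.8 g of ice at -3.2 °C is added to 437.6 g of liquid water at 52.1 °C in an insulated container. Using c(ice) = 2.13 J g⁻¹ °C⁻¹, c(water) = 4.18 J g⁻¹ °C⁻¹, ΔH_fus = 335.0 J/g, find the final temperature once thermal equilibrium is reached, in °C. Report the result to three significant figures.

Heat to bring ice to 0 °C and melt it: q₁ = 35.8×2.13×3.2 + 35.8×335.0 = 12237 J
Heat the water can supply cooling to 0 °C: 437.6×4.18×52.1 = 95299.7 J > q₁, so all ice melts.
Energy balance: 437.6×4.18×(52.1 − T) = 12237 + 35.8×4.18×(T − 0)
1829.168(52.1 − T) = 12237 + 149.644 T
95299.7 − 12237 = 1978.812 T
T = 83062.7 / 1978.812 = 41.98 °C

T_f = 42.0 °C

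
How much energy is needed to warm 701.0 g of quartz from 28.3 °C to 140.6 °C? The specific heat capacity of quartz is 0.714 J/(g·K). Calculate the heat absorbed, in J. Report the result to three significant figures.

q = 56200 J

q = m c ΔT = 701.0 × 0.714 × (140.6 − 28.3)
q = 701.0 × 0.714 × 112.3 = 56210 J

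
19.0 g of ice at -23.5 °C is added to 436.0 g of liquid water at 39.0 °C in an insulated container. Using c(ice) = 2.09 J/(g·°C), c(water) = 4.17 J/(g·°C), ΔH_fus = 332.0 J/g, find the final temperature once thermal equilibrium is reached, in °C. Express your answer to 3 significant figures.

T_f = 33.6 °C

Heat to bring ice to 0 °C and melt it: q₁ = 19.0×2.09×23.5 + 19.0×332.0 = 7241.2 J
Heat the water can supply cooling to 0 °C: 436.0×4.17×39.0 = 70906.7 J > q₁, so all ice melts.
Energy balance: 436.0×4.17×(39.0 − T) = 7241.2 + 19.0×4.17×(T − 0)
1818.12(39.0 − T) = 7241.2 + 79.23 T
70906.7 − 7241.2 = 1897.35 T
T = 63665.5 / 1897.35 = 33.55 °C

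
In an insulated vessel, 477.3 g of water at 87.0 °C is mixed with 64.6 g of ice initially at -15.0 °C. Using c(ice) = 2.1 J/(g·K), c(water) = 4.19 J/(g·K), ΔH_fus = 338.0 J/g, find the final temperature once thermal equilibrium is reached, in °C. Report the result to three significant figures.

T_f = 66.1 °C

Heat to bring ice to 0 °C and melt it: q₁ = 64.6×2.1×15.0 + 64.6×338.0 = 23870 J
Heat the water can supply cooling to 0 °C: 477.3×4.19×87.0 = 173990 J > q₁, so all ice melts.
Energy balance: 477.3×4.19×(87.0 − T) = 23870 + 64.6×4.19×(T − 0)
1999.887(87.0 − T) = 23870 + 270.674 T
173990 − 23870 = 2270.561 T
T = 150120 / 2270.561 = 66.12 °C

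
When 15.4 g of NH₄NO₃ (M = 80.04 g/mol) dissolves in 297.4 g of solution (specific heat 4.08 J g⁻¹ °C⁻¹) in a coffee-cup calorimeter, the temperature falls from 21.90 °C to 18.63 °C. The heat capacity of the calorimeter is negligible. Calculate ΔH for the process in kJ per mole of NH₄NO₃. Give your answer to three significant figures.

ΔH = 20.6 kJ/mol

|ΔT| = |18.63 − 21.90| = 3.27 °C
|q_surr| = (297.4 × 4.08) × 3.27 = 1213.392 × 3.27 = 3968 J
n(NH₄NO₃) = 15.4 / 80.04 = 0.1924 mol
Temperature fell, so q_rxn = +|q_surr| = 3.968 kJ
ΔH = q_rxn / n = 20.62 kJ/mol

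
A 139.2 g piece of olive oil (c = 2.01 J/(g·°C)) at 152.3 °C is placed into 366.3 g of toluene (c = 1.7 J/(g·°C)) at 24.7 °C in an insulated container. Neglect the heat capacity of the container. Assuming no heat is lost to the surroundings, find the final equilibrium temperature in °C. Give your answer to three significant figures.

T_f = 64.3 °C

Heat lost by olive oil = heat gained by toluene.
(139.2)(2.01)(152.3 − T) = (366.3)(1.7)(T − 24.7)
279.792 (152.3 − T) = 622.71 (T − 24.7)
42612 − 279.792 T = 622.71 T − 15381
57993 = 902.502 T
T = 64.26 °C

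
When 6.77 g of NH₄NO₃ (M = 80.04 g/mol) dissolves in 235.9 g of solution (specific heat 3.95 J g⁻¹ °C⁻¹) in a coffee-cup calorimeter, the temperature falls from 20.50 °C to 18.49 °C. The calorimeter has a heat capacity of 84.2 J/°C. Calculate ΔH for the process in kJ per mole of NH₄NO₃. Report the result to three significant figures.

|ΔT| = |18.49 − 20.50| = 2.01 °C
|q_surr| = (235.9 × 3.95 + 84.2) × 2.01 = 1016.005 × 2.01 = 2042 J
n(NH₄NO₃) = 6.77 / 80.04 = 0.08458 mol
Temperature fell, so q_rxn = +|q_surr| = 2.042 kJ
ΔH = q_rxn / n = 24.14 kJ/mol

ΔH = 24.1 kJ/mol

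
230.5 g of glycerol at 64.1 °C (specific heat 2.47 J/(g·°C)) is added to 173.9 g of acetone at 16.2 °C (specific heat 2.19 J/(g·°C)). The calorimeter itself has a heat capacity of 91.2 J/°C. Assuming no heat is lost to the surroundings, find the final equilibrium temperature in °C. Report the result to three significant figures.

T_f = 42.4 °C

Heat lost by glycerol = heat gained by acetone + calorimeter.
(230.5)(2.47)(64.1 − T) = [(173.9)(2.19) + 91.2](T − 16.2)
569.335 (64.1 − T) = 472.041 (T − 16.2)
36494 − 569.335 T = 472.041 T − 7647.1
44141.1 = 1041.376 T
T = 42.39 °C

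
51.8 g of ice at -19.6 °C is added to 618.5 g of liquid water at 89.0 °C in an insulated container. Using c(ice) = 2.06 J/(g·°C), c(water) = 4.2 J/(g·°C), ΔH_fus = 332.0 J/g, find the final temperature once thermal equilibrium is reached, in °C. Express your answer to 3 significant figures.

Heat to bring ice to 0 °C and melt it: q₁ = 51.8×2.06×19.6 + 51.8×332.0 = 19289 J
Heat the water can supply cooling to 0 °C: 618.5×4.2×89.0 = 231195 J > q₁, so all ice melts.
Energy balance: 618.5×4.2×(89.0 − T) = 19289 + 51.8×4.2×(T − 0)
2597.7(89.0 − T) = 19289 + 217.56 T
231195 − 19289 = 2815.26 T
T = 211906 / 2815.26 = 75.27 °C

T_f = 75.3 °C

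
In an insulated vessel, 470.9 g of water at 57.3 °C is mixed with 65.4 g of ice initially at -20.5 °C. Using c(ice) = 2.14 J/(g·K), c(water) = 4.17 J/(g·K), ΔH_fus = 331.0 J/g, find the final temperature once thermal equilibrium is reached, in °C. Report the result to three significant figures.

Heat to bring ice to 0 °C and melt it: q₁ = 65.4×2.14×20.5 + 65.4×331.0 = 24516 J
Heat the water can supply cooling to 0 °C: 470.9×4.17×57.3 = 112517 J > q₁, so all ice melts.
Energy balance: 470.9×4.17×(57.3 − T) = 24516 + 65.4×4.17×(T − 0)
1963.653(57.3 − T) = 24516 + 272.718 T
112517 − 24516 = 2236.371 T
T = 88001 / 2236.371 = 39.3499 °C

T_f = 39.3 °C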